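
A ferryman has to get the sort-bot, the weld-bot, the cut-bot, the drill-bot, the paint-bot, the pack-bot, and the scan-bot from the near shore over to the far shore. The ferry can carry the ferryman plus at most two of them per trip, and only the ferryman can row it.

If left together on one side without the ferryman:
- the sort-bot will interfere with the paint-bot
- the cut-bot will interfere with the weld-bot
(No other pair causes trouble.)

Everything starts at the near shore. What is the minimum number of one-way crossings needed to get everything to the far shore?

7

Counting alone: the ferryman can take at most 2 across per trip to the far shore, so moving all 7 needs at least 4 loaded trips out, with a return between consecutive ones — at least 7 crossings.
The plan below uses exactly 7 crossings, so it is optimal:
1. Ferryman goes to the far shore with the sort-bot and the weld-bot.  [the near shore: the cut-bot, the drill-bot, the pack-bot, the paint-bot, the scan-bot | the far shore: the sort-bot, the weld-bot]
2. Ferryman goes back to the near shore alone.  [the near shore: the cut-bot, the drill-bot, the pack-bot, the paint-bot, the scan-bot | the far shore: the sort-bot, the weld-bot]
3. Ferryman goes to the far shore with the drill-bot.  [the near shore: the cut-bot, the pack-bot, the paint-bot, the scan-bot | the far shore: the drill-bot, the sort-bot, the weld-bot]
4. Ferryman goes back to the near shore alone.  [the near shore: the cut-bot, the pack-bot, the paint-bot, the scan-bot | the far shore: the drill-bot, the sort-bot, the weld-bot]
5. Ferryman goes to the far shore with the pack-bot and the scan-bot.  [the near shore: the cut-bot, the paint-bot | the far shore: the drill-bot, the pack-bot, the scan-bot, the sort-bot, the weld-bot]
6. Ferryman goes back to the near shore alone.  [the near shore: the cut-bot, the paint-bot | the far shore: the drill-bot, the pack-bot, the scan-bot, the sort-bot, the weld-bot]
7. Ferryman goes to the far shore with the cut-bot and the paint-bot.  [the near shore: — | the far shore: the cut-bot, the drill-bot, the pack-bot, the paint-bot, the scan-bot, the sort-bot, the weld-bot]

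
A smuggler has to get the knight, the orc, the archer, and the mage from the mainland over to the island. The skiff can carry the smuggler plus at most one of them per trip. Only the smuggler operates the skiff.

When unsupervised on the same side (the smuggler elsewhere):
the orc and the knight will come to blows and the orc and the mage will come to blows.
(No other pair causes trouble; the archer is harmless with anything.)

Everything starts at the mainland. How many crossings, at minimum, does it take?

Counting alone: the smuggler can take at most 1 across per trip to the island, so moving all 4 needs at least 4 loaded trips out, with a return between consecutive ones — at least 7 crossings.
The safety rule pushes this higher. Following every safe sequence of crossings, the most of the 4 that can be at the island as the skiff arrives there on crossing 7 is 3 — never all 4.
So no plan with fewer than 9 crossings exists, and this one achieves 9:
1. Smuggler goes to the island with the orc.
2. Smuggler goes back to the mainland alone.
3. Smuggler goes to the island with the knight.
4. Smuggler goes back to the mainland with the orc.
5. Smuggler goes to the island with the mage.
6. Smuggler goes back to the mainland alone.
7. Smuggler goes to the island with the archer.
8. Smuggler goes back to the mainland alone.
9. Smuggler goes to the island with the orc.

9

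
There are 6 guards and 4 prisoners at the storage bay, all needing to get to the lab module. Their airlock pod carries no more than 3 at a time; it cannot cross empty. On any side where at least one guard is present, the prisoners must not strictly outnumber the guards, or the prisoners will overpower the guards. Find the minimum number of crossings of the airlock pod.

Counting alone: each trip to the lab module takes at most 3 across and each return brings at least 1 back, so after t trips out (and t−1 returns) at most 3t − (t−1) of the 10 are across; that first reaches 10 at t = 5, so at least 9 crossings are needed.
The plan below uses exactly 9 crossings, so it is optimal:
1. 2 prisoners → the lab module.  (the storage bay: 6G 2P; the lab module: 0G 2P)
2. 1 prisoner ← the storage bay.  (the storage bay: 6G 3P; the lab module: 0G 1P)
3. 3 prisoners → the lab module.  (the storage bay: 6G 0P; the lab module: 0G 4P)
4. 1 prisoner ← the storage bay.  (the storage bay: 6G 1P; the lab module: 0G 3P)
5. 3 guards → the lab module.  (the storage bay: 3G 1P; the lab module: 3G 3P)
6. 1 prisoner ← the storage bay.  (the storage bay: 3G 2P; the lab module: 3G 2P)
7. 1 guard and 2 prisoners → the lab module.  (the storage bay: 2G 0P; the lab module: 4G 4P)
8. 1 prisoner ← the storage bay.  (the storage bay: 2G 1P; the lab module: 4G 3P)
9. 2 guards and 1 prisoner → the lab module.  (the storage bay: 0G 0P; the lab module: 6G 4P)

9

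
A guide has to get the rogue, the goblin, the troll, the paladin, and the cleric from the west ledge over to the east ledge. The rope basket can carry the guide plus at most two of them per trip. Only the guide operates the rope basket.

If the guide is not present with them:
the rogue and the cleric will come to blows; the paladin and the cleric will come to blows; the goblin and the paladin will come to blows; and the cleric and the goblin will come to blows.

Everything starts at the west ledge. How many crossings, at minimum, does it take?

Counting alone: the guide can take at most 2 across per trip to the east ledge, so moving all 5 needs at least 3 loaded trips out, with a return between consecutive ones — at least 5 crossings.
The safety rule pushes this higher. Following every safe sequence of crossings, the most of the 5 that can be at the east ledge as the rope basket arrives there on crossing 5 is 4 — never all 5.
So no plan with fewer than 7 crossings exists, and this one achieves 7:
1. Guide goes to the east ledge with the cleric and the goblin.
2. Guide goes back to the west ledge with the goblin.
3. Guide goes to the east ledge with the goblin and the rogue.
4. Guide goes back to the west ledge with the cleric.
5. Guide goes to the east ledge with the paladin and the troll.
6. Guide goes back to the west ledge with the goblin.
7. Guide goes to the east ledge with the cleric and the goblin.

7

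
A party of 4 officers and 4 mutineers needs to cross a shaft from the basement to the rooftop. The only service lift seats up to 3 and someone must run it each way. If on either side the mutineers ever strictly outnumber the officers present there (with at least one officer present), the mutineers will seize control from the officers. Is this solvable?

1. 2 mutineers → the rooftop.  (the basement: 4O 2M; the rooftop: 0O 2M)
2. 1 mutineer ← the basement.  (the basement: 4O 3M; the rooftop: 0O 1M)
3. 3 mutineers → the rooftop.  (the basement: 4O 0M; the rooftop: 0O 4M)
4. 1 mutineer ← the basement.  (the basement: 4O 1M; the rooftop: 0O 3M)
5. 3 officers → the rooftop.  (the basement: 1O 1M; the rooftop: 3O 3M)
6. 1 officer and 1 mutineer ← the basement.  (the basement: 2O 2M; the rooftop: 2O 2M)
7. 2 officers → the rooftop.  (the basement: 0O 2M; the rooftop: 4O 2M)
8. 1 mutineer ← the basement.  (the basement: 0O 3M; the rooftop: 4O 1M)
9. 3 mutineers → the rooftop.  (the basement: 0O 0M; the rooftop: 4O 4M)

Yes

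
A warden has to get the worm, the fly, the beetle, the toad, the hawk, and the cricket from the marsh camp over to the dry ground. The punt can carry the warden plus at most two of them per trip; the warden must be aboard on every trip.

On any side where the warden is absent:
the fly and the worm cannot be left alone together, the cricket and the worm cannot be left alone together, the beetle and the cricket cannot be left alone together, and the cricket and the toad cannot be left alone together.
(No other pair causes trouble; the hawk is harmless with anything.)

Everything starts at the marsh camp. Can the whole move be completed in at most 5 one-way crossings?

No

Counting alone: the warden can take at most 2 across per trip to the dry ground, so moving all 6 needs at least 3 loaded trips out, with a return between consecutive ones — at least 5 crossings.
The safety rule pushes this higher. Following every safe sequence of crossings, the most of the 6 that can be at the dry ground as the punt arrives there on crossing 5 is 5 — never all 6.
So the move cannot be finished within 5 crossings. (The shortest complete plan takes 7:)
1. Warden goes to the dry ground with the cricket and the worm.
2. Warden goes back to the marsh camp with the worm.
3. Warden goes to the dry ground with the beetle and the worm.
4. Warden goes back to the marsh camp with the cricket.
5. Warden goes to the dry ground with the hawk and the toad.
6. Warden goes back to the marsh camp alone.
7. Warden goes to the dry ground with the cricket and the fly.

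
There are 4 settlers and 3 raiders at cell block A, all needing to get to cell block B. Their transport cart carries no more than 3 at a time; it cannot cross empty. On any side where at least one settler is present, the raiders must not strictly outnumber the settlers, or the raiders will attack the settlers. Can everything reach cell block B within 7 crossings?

Yes — this plan uses 5 crossings (≤ 7):
1. 3 raiders → cell block B.  (cell block A: 4S 0R; cell block B: 0S 3R)
2. 1 raider ← cell block A.  (cell block A: 4S 1R; cell block B: 0S 2R)
3. 3 settlers → cell block B.  (cell block A: 1S 1R; cell block B: 3S 2R)
4. 1 settler ← cell block A.  (cell block A: 2S 1R; cell block B: 2S 2R)
5. 2 settlers and 1 raider → cell block B.  (cell block A: 0S 0R; cell block B: 4S 3R)

Yes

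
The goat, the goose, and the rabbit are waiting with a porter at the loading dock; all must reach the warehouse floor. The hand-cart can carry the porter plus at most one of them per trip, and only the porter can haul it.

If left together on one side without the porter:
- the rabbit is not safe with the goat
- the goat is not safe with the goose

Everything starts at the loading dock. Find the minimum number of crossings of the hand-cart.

7

Counting alone: the porter can take at most 1 across per trip to the warehouse floor, so moving all 3 needs at least 3 loaded trips out, with a return between consecutive ones — at least 5 crossings.
The safety rule pushes this higher. Following every safe sequence of crossings, the most of the 3 that can be at the warehouse floor as the hand-cart arrives there on crossing 5 is 2 — never all 3.
So no plan with fewer than 7 crossings exists, and this one achieves 7:
1. Porter goes to the warehouse floor with the goat.  [the loading dock: the goose, the rabbit | the warehouse floor: the goat]
2. Porter goes back to the loading dock alone.  [the loading dock: the goose, the rabbit | the warehouse floor: the goat]
3. Porter goes to the warehouse floor with the goose.  [the loading dock: the rabbit | the warehouse floor: the goat, the goose]
4. Porter goes back to the loading dock with the goat.  [the loading dock: the goat, the rabbit | the warehouse floor: the goose]
5. Porter goes to the warehouse floor with the rabbit.  [the loading dock: the goat | the warehouse floor: the goose, the rabbit]
6. Porter goes back to the loading dock alone.  [the loading dock: the goat | the warehouse floor: the goose, the rabbit]
7. Porter goes to the warehouse floor with the goat.  [the loading dock: — | the warehouse floor: the goat, the goose, the rabbit]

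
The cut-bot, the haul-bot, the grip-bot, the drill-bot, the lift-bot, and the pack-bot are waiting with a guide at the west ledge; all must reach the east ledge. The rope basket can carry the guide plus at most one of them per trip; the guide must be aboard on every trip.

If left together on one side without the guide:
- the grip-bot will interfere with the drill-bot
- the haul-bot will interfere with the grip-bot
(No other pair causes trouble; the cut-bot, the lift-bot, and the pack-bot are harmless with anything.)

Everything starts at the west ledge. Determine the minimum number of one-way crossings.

Counting alone: the guide can take at most 1 across per trip to the east ledge, so moving all 6 needs at least 6 loaded trips out, with a return between consecutive ones — at least 11 crossings.
The safety rule pushes this higher. Following every safe sequence of crossings, the most of the 6 that can be at the east ledge as the rope basket arrives there on crossing 11 is 5 — never all 6.
So no plan with fewer than 13 crossings exists, and this one achieves 13:
1. Guide goes to the east ledge with the grip-bot.  [the west ledge: the cut-bot, the drill-bot, the haul-bot, the lift-bot, the pack-bot | the east ledge: the grip-bot]
2. Guide goes back to the west ledge alone.  [the west ledge: the cut-bot, the drill-bot, the haul-bot, the lift-bot, the pack-bot | the east ledge: the grip-bot]
3. Guide goes to the east ledge with the cut-bot.  [the west ledge: the drill-bot, the haul-bot, the lift-bot, the pack-bot | the east ledge: the cut-bot, the grip-bot]
4. Guide goes back to the west ledge alone.  [the west ledge: the drill-bot, the haul-bot, the lift-bot, the pack-bot | the east ledge: the cut-bot, the grip-bot]
5. Guide goes to the east ledge with the haul-bot.  [the west ledge: the drill-bot, the lift-bot, the pack-bot | the east ledge: the cut-bot, the grip-bot, the haul-bot]
6. Guide goes back to the west ledge with the grip-bot.  [the west ledge: the drill-bot, the grip-bot, the lift-bot, the pack-bot | the east ledge: the cut-bot, the haul-bot]
7. Guide goes to the east ledge with the drill-bot.  [the west ledge: the grip-bot, the lift-bot, the pack-bot | the east ledge: the cut-bot, the drill-bot, the haul-bot]
8. Guide goes back to the west ledge alone.  [the west ledge: the grip-bot, the lift-bot, the pack-bot | the east ledge: the cut-bot, the drill-bot, the haul-bot]
9. Guide goes to the east ledge with the lift-bot.  [the west ledge: the grip-bot, the pack-bot | the east ledge: the cut-bot, the drill-bot, the haul-bot, the lift-bot]
10. Guide goes back to the west ledge alone.  [the west ledge: the grip-bot, the pack-bot | the east ledge: the cut-bot, the drill-bot, the haul-bot, the lift-bot]
11. Guide goes to the east ledge with the pack-bot.  [the west ledge: the grip-bot | the east ledge: the cut-bot, the drill-bot, the haul-bot, the lift-bot, the pack-bot]
12. Guide goes back to the west ledge alone.  [the west ledge: the grip-bot | the east ledge: the cut-bot, the drill-bot, the haul-bot, the lift-bot, the pack-bot]
13. Guide goes to the east ledge with the grip-bot.  [the west ledge: — | the east ledge: the cut-bot, the drill-bot, the grip-bot, the haul-bot, the lift-bot, the pack-bot]

13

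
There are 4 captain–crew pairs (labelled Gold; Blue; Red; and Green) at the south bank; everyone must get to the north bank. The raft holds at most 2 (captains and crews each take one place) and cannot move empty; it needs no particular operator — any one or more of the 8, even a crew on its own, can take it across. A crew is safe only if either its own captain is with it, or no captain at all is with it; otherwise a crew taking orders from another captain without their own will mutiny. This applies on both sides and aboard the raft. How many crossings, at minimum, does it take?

Following every safe sequence of crossings from the start, the most of the 8 that can be at the north bank as the raft arrives there on crossings 1, 3, 5 is 2, 3, 4 respectively; the best ever achieved is 4 of 8.
From crossing 7 on, no configuration arises that was not already reachable earlier: only 44 distinct safe configurations (who is on which side, and where the raft is) can ever be reached, none of them has everyone across, and every continuation just revisits them. So no valid plan exists.

impossible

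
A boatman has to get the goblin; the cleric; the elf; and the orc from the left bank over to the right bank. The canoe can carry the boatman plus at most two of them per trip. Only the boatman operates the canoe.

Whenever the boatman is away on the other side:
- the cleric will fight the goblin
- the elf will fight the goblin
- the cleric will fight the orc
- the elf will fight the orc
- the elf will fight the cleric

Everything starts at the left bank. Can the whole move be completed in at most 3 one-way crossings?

Counting alone: the boatman can take at most 2 across per trip to the right bank, so moving all 4 needs at least 2 loaded trips out, with a return between consecutive ones — at least 3 crossings.
The safety rule pushes this higher. Following every safe sequence of crossings, the most of the 4 that can be at the right bank as the canoe arrives there on crossing 3 is 3 — never all 4.
So the move cannot be finished within 3 crossings. (The shortest complete plan takes 5:)
1. Boatman goes to the right bank with the cleric and the elf.  [the left bank: the goblin, the orc | the right bank: the cleric, the elf]
2. Boatman goes back to the left bank with the cleric.  [the left bank: the cleric, the goblin, the orc | the right bank: the elf]
3. Boatman goes to the right bank with the goblin and the orc.  [the left bank: the cleric | the right bank: the elf, the goblin, the orc]
4. Boatman goes back to the left bank with the elf.  [the left bank: the cleric, the elf | the right bank: the goblin, the orc]
5. Boatman goes to the right bank with the cleric and the elf.  [the left bank: — | the right bank: the cleric, the elf, the goblin, the orc]

No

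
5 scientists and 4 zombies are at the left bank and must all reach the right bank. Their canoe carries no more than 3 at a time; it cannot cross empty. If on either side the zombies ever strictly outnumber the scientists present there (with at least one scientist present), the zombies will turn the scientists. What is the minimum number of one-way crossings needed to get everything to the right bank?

Counting alone: each trip to the right bank takes at most 3 across and each return brings at least 1 back, so after t trips out (and t−1 returns) at most 3t − (t−1) of the 9 are across; that first reaches 9 at t = 4, so at least 7 crossings are needed.
The plan below uses exactly 7 crossings, so it is optimal:
1. 3 zombies → the right bank.  (the left bank: 5S 1Z; the right bank: 0S 3Z)
2. 1 zombie ← the left bank.  (the left bank: 5S 2Z; the right bank: 0S 2Z)
3. 3 scientists → the right bank.  (the left bank: 2S 2Z; the right bank: 3S 2Z)
4. 1 scientist ← the left bank.  (the left bank: 3S 2Z; the right bank: 2S 2Z)
5. 2 scientists and 1 zombie → the right bank.  (the left bank: 1S 1Z; the right bank: 4S 3Z)
6. 1 scientist ← the left bank.  (the left bank: 2S 1Z; the right bank: 3S 3Z)
7. 2 scientists and 1 zombie → the right bank.  (the left bank: 0S 0Z; the right bank: 5S 4Z)

7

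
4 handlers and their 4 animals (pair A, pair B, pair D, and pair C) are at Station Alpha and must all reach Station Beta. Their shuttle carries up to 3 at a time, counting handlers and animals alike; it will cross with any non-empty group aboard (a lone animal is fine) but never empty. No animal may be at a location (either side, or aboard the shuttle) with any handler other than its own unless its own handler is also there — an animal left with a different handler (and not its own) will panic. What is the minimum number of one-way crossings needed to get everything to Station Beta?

Counting alone: each trip to Station Beta takes at most 3 across and each return brings at least 1 back, so after t trips out (and t−1 returns) at most 3t − (t−1) of the 8 are across; that first reaches 8 at t = 4, so at least 7 crossings are needed.
The safety rule pushes this higher. Following every safe sequence of crossings, the most of the 8 that can be at Station Beta as the shuttle arrives there on crossing 7 is 7 — never all 8.
So no plan with fewer than 9 crossings exists, and this one achieves 9:
1. animal A and handler A cross → Station Beta.
2. handler A crosses ← Station Alpha.
3. animal B, handler A, and handler B cross → Station Beta.
4. animal A and handler A cross ← Station Alpha.
5. handler A, handler C, and handler D cross → Station Beta.
6. animal B crosses ← Station Alpha.
7. animal A and animal B cross → Station Beta.
8. animal A crosses ← Station Alpha.
9. animal A, animal C, and animal D cross → Station Beta.

9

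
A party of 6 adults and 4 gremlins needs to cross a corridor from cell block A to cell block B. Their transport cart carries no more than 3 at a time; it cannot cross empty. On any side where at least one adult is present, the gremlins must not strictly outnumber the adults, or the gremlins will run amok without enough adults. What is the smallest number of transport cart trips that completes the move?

9

Counting alone: each trip to cell block B takes at most 3 across and each return brings at least 1 back, so after t trips out (and t−1 returns) at most 3t − (t−1) of the 10 are across; that first reaches 10 at t = 5, so at least 9 crossings are needed.
The plan below uses exactly 9 crossings, so it is optimal:
1. 2 gremlins → cell block B.  (cell block A: 6A 2G; cell block B: 0A 2G)
2. 1 gremlin ← cell block A.  (cell block A: 6A 3G; cell block B: 0A 1G)
3. 3 gremlins → cell block B.  (cell block A: 6A 0G; cell block B: 0A 4G)
4. 1 gremlin ← cell block A.  (cell block A: 6A 1G; cell block B: 0A 3G)
5. 3 adults → cell block B.  (cell block A: 3A 1G; cell block B: 3A 3G)
6. 1 gremlin ← cell block A.  (cell block A: 3A 2G; cell block B: 3A 2G)
7. 1 adult and 2 gremlins → cell block B.  (cell block A: 2A 0G; cell block B: 4A 4G)
8. 1 gremlin ← cell block A.  (cell block A: 2A 1G; cell block B: 4A 3G)
9. 2 adults and 1 gremlin → cell block B.  (cell block A: 0A 0G; cell block B: 6A 4G)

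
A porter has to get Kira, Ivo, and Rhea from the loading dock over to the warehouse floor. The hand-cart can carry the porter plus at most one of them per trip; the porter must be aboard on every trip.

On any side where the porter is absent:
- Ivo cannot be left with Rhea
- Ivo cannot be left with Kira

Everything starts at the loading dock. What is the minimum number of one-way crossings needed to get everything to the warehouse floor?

7

Counting alone: the porter can take at most 1 across per trip to the warehouse floor, so moving all 3 needs at least 3 loaded trips out, with a return between consecutive ones — at least 5 crossings.
The safety rule pushes this higher. Following every safe sequence of crossings, the most of the 3 that can be at the warehouse floor as the hand-cart arrives there on crossing 5 is 2 — never all 3.
So no plan with fewer than 7 crossings exists, and this one achieves 7:
1. Porter goes to the warehouse floor with Ivo.
2. Porter goes back to the loading dock alone.
3. Porter goes to the warehouse floor with Kira.
4. Porter goes back to the loading dock with Ivo.
5. Porter goes to the warehouse floor with Rhea.
6. Porter goes back to the loading dock alone.
7. Porter goes to the warehouse floor with Ivo.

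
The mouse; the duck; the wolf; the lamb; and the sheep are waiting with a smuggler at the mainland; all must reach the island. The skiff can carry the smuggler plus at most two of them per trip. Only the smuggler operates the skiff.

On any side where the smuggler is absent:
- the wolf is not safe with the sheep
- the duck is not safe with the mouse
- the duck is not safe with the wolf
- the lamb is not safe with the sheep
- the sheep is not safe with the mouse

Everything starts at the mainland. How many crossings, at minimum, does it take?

Counting alone: the smuggler can take at most 2 across per trip to the island, so moving all 5 needs at least 3 loaded trips out, with a return between consecutive ones — at least 5 crossings.
The safety rule pushes this higher. Following every safe sequence of crossings, the most of the 5 that can be at the island as the skiff arrives there on crossing 5 is 4 — never all 5.
So no plan with fewer than 7 crossings exists, and this one achieves 7:
1. Smuggler goes to the island with the duck and the sheep.  [the mainland: the lamb, the mouse, the wolf | the island: the duck, the sheep]
2. Smuggler goes back to the mainland alone.  [the mainland: the lamb, the mouse, the wolf | the island: the duck, the sheep]
3. Smuggler goes to the island with the mouse.  [the mainland: the lamb, the wolf | the island: the duck, the mouse, the sheep]
4. Smuggler goes back to the mainland with the duck and the sheep.  [the mainland: the duck, the lamb, the sheep, the wolf | the island: the mouse]
5. Smuggler goes to the island with the lamb and the wolf.  [the mainland: the duck, the sheep | the island: the lamb, the mouse, the wolf]
6. Smuggler goes back to the mainland alone.  [the mainland: the duck, the sheep | the island: the lamb, the mouse, the wolf]
7. Smuggler goes to the island with the duck and the sheep.  [the mainland: — | the island: the duck, the lamb, the mouse, the sheep, the wolf]

7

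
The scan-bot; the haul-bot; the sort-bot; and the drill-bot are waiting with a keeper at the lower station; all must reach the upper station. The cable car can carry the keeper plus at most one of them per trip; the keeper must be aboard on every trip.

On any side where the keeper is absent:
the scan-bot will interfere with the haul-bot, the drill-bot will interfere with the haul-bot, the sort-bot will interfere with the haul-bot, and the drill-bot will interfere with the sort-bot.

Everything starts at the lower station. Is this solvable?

No

Whatever the first load, the items left behind include a forbidden pair without the keeper. No opening move is safe, so no plan exists.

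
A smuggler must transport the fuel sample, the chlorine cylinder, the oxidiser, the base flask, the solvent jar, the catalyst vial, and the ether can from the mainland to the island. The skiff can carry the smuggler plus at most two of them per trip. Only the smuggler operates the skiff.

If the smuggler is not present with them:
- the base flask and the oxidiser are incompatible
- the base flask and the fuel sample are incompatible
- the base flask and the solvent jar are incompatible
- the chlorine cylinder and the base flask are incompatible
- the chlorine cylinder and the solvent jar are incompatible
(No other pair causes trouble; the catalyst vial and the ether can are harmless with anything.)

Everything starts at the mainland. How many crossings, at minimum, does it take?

11

Counting alone: the smuggler can take at most 2 across per trip to the island, so moving all 7 needs at least 4 loaded trips out, with a return between consecutive ones — at least 7 crossings.
The safety rule pushes this higher. Following every safe sequence of crossings, the most of the 7 that can be at the island as the skiff arrives there on crossings 7, 9 is 5, 6 respectively — never all 7.
So no plan with fewer than 11 crossings exists, and this one achieves 11:
1. Smuggler goes to the island with the base flask and the chlorine cylinder.
2. Smuggler goes back to the mainland with the chlorine cylinder.
3. Smuggler goes to the island with the chlorine cylinder and the fuel sample.
4. Smuggler goes back to the mainland with the base flask.
5. Smuggler goes to the island with the base flask and the oxidiser.
6. Smuggler goes back to the mainland with the base flask.
7. Smuggler goes to the island with the base flask and the catalyst vial.
8. Smuggler goes back to the mainland with the base flask.
9. Smuggler goes to the island with the base flask and the ether can.
10. Smuggler goes back to the mainland with the base flask.
11. Smuggler goes to the island with the base flask and the solvent jar.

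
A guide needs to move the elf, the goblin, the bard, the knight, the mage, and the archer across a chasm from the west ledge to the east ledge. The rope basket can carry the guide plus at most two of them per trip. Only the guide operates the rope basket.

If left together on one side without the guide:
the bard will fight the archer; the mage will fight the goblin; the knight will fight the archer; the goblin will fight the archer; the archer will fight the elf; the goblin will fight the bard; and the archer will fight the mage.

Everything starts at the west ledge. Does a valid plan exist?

Yes

1. Guide goes to the east ledge with the archer and the goblin.  [the west ledge: the bard, the elf, the knight, the mage | the east ledge: the archer, the goblin]
2. Guide goes back to the west ledge with the goblin.  [the west ledge: the bard, the elf, the goblin, the knight, the mage | the east ledge: the archer]
3. Guide goes to the east ledge with the elf and the goblin.  [the west ledge: the bard, the knight, the mage | the east ledge: the archer, the elf, the goblin]
4. Guide goes back to the west ledge with the archer.  [the west ledge: the archer, the bard, the knight, the mage | the east ledge: the elf, the goblin]
5. Guide goes to the east ledge with the archer and the knight.  [the west ledge: the bard, the mage | the east ledge: the archer, the elf, the goblin, the knight]
6. Guide goes back to the west ledge with the archer.  [the west ledge: the archer, the bard, the mage | the east ledge: the elf, the goblin, the knight]
7. Guide goes to the east ledge with the bard and the mage.  [the west ledge: the archer | the east ledge: the bard, the elf, the goblin, the knight, the mage]
8. Guide goes back to the west ledge with the goblin.  [the west ledge: the archer, the goblin | the east ledge: the bard, the elf, the knight, the mage]
9. Guide goes to the east ledge with the archer and the goblin.  [the west ledge: — | the east ledge: the archer, the bard, the elf, the goblin, the knight, the mage]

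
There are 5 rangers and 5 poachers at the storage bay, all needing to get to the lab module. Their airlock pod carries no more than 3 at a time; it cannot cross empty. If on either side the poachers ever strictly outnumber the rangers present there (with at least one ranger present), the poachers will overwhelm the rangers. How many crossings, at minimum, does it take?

11

Counting alone: each trip to the lab module takes at most 3 across and each return brings at least 1 back, so after t trips out (and t−1 returns) at most 3t − (t−1) of the 10 are across; that first reaches 10 at t = 5, so at least 9 crossings are needed.
The safety rule pushes this higher. Following every safe sequence of crossings, the most of the 10 that can be at the lab module as the airlock pod arrives there on crossing 9 is 9 — never all 10.
So no plan with fewer than 11 crossings exists, and this one achieves 11:
1. 2 poachers → the lab module.  (the storage bay: 5R 3P; the lab module: 0R 2P)
2. 1 poacher ← the storage bay.  (the storage bay: 5R 4P; the lab module: 0R 1P)
3. 3 poachers → the lab module.  (the storage bay: 5R 1P; the lab module: 0R 4P)
4. 1 poacher ← the storage bay.  (the storage bay: 5R 2P; the lab module: 0R 3P)
5. 3 rangers → the lab module.  (the storage bay: 2R 2P; the lab module: 3R 3P)
6. 1 ranger and 1 poacher ← the storage bay.  (the storage bay: 3R 3P; the lab module: 2R 2P)
7. 3 rangers → the lab module.  (the storage bay: 0R 3P; the lab module: 5R 2P)
8. 1 poacher ← the storage bay.  (the storage bay: 0R 4P; the lab module: 5R 1P)
9. 2 poachers → the lab module.  (the storage bay: 0R 2P; the lab module: 5R 3P)
10. 1 poacher ← the storage bay.  (the storage bay: 0R 3P; the lab module: 5R 2P)
11. 3 poachers → the lab module.  (the storage bay: 0R 0P; the lab module: 5R 5P)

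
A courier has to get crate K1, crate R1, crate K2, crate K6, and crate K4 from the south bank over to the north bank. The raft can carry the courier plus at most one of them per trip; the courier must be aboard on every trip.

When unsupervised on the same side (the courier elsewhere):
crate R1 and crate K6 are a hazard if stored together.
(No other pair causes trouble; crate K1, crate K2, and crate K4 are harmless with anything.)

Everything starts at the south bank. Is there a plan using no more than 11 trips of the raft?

Yes — this plan uses 9 crossings (≤ 11):
1. Courier goes to the north bank with crate R1.  [the south bank: crate K1, crate K2, crate K4, crate K6 | the north bank: crate R1]
2. Courier goes back to the south bank alone.  [the south bank: crate K1, crate K2, crate K4, crate K6 | the north bank: crate R1]
3. Courier goes to the north bank with crate K1.  [the south bank: crate K2, crate K4, crate K6 | the north bank: crate K1, crate R1]
4. Courier goes back to the south bank alone.  [the south bank: crate K2, crate K4, crate K6 | the north bank: crate K1, crate R1]
5. Courier goes to the north bank with crate K2.  [the south bank: crate K4, crate K6 | the north bank: crate K1, crate K2, crate R1]
6. Courier goes back to the south bank alone.  [the south bank: crate K4, crate K6 | the north bank: crate K1, crate K2, crate R1]
7. Courier goes to the north bank with crate K4.  [the south bank: crate K6 | the north bank: crate K1, crate K2, crate K4, crate R1]
8. Courier goes back to the south bank alone.  [the south bank: crate K6 | the north bank: crate K1, crate K2, crate K4, crate R1]
9. Courier goes to the north bank with crate K6.  [the south bank: — | the north bank: crate K1, crate K2, crate K4, crate K6, crate R1]

Yes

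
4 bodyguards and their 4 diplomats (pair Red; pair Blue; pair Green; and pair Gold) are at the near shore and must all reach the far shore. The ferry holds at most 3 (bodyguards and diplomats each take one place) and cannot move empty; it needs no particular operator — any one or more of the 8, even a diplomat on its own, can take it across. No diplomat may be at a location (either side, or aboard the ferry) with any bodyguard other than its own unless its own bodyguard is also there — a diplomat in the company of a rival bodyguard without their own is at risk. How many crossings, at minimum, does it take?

Counting alone: each trip to the far shore takes at most 3 across and each return brings at least 1 back, so after t trips out (and t−1 returns) at most 3t − (t−1) of the 8 are across; that first reaches 8 at t = 4, so at least 7 crossings are needed.
The safety rule pushes this higher. Following every safe sequence of crossings, the most of the 8 that can be at the far shore as the ferry arrives there on crossing 7 is 7 — never all 8.
So no plan with fewer than 9 crossings exists, and this one achieves 9:
1. bodyguard Red and diplomat Red cross → the far shore.
2. bodyguard Red crosses ← the near shore.
3. bodyguard Blue, bodyguard Red, and diplomat Blue cross → the far shore.
4. bodyguard Red and diplomat Red cross ← the near shore.
5. bodyguard Gold, bodyguard Green, and bodyguard Red cross → the far shore.
6. diplomat Blue crosses ← the near shore.
7. diplomat Blue and diplomat Red cross → the far shore.
8. diplomat Red crosses ← the near shore.
9. diplomat Gold, diplomat Green, and diplomat Red cross → the far shore.

9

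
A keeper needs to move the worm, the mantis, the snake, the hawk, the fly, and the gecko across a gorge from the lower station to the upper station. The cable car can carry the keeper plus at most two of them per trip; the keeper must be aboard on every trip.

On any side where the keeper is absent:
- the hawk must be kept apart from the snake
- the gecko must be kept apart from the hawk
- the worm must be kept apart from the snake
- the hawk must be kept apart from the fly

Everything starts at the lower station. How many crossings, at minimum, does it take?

Counting alone: the keeper can take at most 2 across per trip to the upper station, so moving all 6 needs at least 3 loaded trips out, with a return between consecutive ones — at least 5 crossings.
The safety rule pushes this higher. Following every safe sequence of crossings, the most of the 6 that can be at the upper station as the cable car arrives there on crossing 5 is 5 — never all 6.
So no plan with fewer than 7 crossings exists, and this one achieves 7:
1. Keeper goes to the upper station with the hawk and the worm.
2. Keeper goes back to the lower station alone.
3. Keeper goes to the upper station with the mantis.
4. Keeper goes back to the lower station alone.
5. Keeper goes to the upper station with the fly and the gecko.
6. Keeper goes back to the lower station with the hawk.
7. Keeper goes to the upper station with the hawk and the snake.

7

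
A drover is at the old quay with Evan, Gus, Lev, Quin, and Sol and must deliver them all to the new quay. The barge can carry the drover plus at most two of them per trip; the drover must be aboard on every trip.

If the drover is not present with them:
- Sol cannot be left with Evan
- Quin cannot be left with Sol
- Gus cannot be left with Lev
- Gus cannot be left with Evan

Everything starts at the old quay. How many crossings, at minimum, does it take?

Counting alone: the drover can take at most 2 across per trip to the new quay, so moving all 5 needs at least 3 loaded trips out, with a return between consecutive ones — at least 5 crossings.
The safety rule pushes this higher. Following every safe sequence of crossings, the most of the 5 that can be at the new quay as the barge arrives there on crossing 5 is 4 — never all 5.
So no plan with fewer than 7 crossings exists, and this one achieves 7:
1. Drover goes to the new quay with Gus and Sol.
2. Drover goes back to the old quay alone.
3. Drover goes to the new quay with Evan.
4. Drover goes back to the old quay with Gus and Sol.
5. Drover goes to the new quay with Lev and Quin.
6. Drover goes back to the old quay alone.
7. Drover goes to the new quay with Gus and Sol.

7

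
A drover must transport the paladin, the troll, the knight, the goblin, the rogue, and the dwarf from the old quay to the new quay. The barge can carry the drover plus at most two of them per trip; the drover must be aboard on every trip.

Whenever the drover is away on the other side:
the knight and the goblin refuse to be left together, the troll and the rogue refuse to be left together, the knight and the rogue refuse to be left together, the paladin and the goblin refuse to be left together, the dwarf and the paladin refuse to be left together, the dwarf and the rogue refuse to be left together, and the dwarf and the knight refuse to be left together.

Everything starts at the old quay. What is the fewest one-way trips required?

Whatever the first load, the items left behind include a forbidden pair without the drover. No opening move is safe, so no plan exists.

impossible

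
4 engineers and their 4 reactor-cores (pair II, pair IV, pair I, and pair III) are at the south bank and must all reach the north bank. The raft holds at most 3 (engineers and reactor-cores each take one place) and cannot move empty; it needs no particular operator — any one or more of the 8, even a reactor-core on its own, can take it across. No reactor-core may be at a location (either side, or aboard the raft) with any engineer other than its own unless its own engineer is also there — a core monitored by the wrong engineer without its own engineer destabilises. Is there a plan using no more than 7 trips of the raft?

Counting alone: each trip to the north bank takes at most 3 across and each return brings at least 1 back, so after t trips out (and t−1 returns) at most 3t − (t−1) of the 8 are across; that first reaches 8 at t = 4, so at least 7 crossings are needed.
The safety rule pushes this higher. Following every safe sequence of crossings, the most of the 8 that can be at the north bank as the raft arrives there on crossing 7 is 7 — never all 8.
So the move cannot be finished within 7 crossings. (The shortest complete plan takes 9:)
1. engineer II and reactor-core II cross → the north bank.
2. engineer II crosses ← the south bank.
3. engineer II, engineer IV, and reactor-core IV cross → the north bank.
4. engineer II and reactor-core II cross ← the south bank.
5. engineer I, engineer II, and engineer III cross → the north bank.
6. reactor-core IV crosses ← the south bank.
7. reactor-core II and reactor-core IV cross → the north bank.
8. reactor-core II crosses ← the south bank.
9. reactor-core I, reactor-core II, and reactor-core III cross → the north bank.

No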